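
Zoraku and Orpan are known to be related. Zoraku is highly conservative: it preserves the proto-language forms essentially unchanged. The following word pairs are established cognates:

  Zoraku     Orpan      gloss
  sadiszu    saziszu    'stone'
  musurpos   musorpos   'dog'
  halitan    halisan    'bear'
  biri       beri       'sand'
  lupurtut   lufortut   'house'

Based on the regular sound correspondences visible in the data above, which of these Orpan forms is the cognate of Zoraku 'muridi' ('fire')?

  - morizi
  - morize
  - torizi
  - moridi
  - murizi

musurpos ~ musorpos, lupurtut ~ lufortut — Zoraku u corresponds to Orpan o after a consonant, before r.
sadiszu ~ saziszu — Zoraku d corresponds to Orpan z between vowels (before a front vowel).
Applying these to Zoraku 'muridi':
  muridi → moridi   (u→o after a consonant, before r)
  moridi → morizi   (d→z between vowels (before a front vowel))
So the Orpan cognate is 'morizi'.

morizi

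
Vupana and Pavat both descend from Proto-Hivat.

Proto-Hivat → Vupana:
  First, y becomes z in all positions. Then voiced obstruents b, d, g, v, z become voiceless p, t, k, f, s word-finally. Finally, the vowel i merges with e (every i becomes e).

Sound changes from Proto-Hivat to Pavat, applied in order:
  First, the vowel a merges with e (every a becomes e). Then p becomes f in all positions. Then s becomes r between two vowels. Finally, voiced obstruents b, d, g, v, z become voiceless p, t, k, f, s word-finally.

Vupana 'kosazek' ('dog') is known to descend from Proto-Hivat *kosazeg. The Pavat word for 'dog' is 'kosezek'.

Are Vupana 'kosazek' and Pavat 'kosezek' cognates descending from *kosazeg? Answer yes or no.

no

Derive the expected Pavat reflex of *kosazeg:
Pavat: start from *kosazeg.
  rule 1 (vowel merger): kosazeg → kosezeg
  rule 2: no change — kosezeg
  rule 3 (rhotacism): kosezeg → korezeg
  rule 4 (final devoicing): korezeg → korezek
  ⇒ Pavat korezek
The regular Pavat reflex would be 'korezek', but the attested form is 'kosezek'. The correspondence is irregular, so they are not cognates (the Pavat form has a different source).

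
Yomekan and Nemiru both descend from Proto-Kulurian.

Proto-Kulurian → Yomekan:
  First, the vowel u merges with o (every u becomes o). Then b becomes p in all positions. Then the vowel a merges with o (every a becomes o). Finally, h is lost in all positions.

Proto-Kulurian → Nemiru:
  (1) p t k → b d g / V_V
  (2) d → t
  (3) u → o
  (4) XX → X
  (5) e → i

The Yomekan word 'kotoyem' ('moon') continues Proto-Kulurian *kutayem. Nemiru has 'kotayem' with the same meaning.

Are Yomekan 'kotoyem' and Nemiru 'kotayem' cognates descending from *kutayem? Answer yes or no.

Derive the expected Nemiru reflex of *kutayem:
Nemiru: start from *kutayem.
  rule 1 (intervocalic voicing): kutayem → kudayem
  rule 2 (unconditioned shift): kudayem → kutayem
  rule 3 (vowel merger): kutayem → kotayem
  rule 4: no change — kotayem
  rule 5 (vowel merger): kotayem → kotayim
  ⇒ Nemiru kotayim
The regular Nemiru reflex would be 'kotayim', but the attested form is 'kotayem'. The correspondence is irregular, so they are not cognates (the Nemiru form has a different source).

no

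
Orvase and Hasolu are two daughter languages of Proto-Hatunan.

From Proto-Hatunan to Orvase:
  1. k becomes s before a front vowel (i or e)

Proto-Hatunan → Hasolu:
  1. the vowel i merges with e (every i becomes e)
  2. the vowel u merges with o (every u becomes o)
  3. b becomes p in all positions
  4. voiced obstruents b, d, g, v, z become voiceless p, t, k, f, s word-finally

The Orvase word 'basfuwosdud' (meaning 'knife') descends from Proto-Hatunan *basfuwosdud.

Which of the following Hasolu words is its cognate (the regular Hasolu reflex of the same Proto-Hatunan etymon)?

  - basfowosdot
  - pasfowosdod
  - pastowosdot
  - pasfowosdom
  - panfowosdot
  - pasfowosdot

pasfowosdot

Hasolu: *basfuwosdud
  basfuwosdud (rule 1 does not apply)
  basfuwosdud → basfowosdod   [vowel merger]
  basfowosdod → pasfowosdod   [unconditioned shift]
  pasfowosdod → pasfowosdot   [final devoicing]
  giving Hasolu pasfowosdot.
The other candidates each miss or misapply at least one Hasolu change.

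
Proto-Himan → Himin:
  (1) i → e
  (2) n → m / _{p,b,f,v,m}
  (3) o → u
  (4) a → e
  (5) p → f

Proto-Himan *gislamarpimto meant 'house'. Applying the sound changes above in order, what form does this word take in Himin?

geslemerfemtu

Himin: *gislamarpimto > geslamarpemto > geslamarpemtu > geslemerpemtu > geslemerfemtu  (by vowel merger, vowel merger, vowel merger, unconditioned shift)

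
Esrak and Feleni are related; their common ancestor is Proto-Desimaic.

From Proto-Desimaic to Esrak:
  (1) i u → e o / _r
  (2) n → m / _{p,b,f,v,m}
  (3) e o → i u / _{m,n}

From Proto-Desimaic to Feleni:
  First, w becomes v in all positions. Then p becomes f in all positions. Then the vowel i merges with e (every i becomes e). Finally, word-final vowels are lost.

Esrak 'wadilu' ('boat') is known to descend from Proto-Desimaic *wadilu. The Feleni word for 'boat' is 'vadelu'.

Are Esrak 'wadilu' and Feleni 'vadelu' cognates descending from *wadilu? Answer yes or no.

Derive the expected Feleni reflex of *wadilu:
Feleni: start from *wadilu.
  rule 1 (unconditioned shift): wadilu → vadilu
  rule 2: no change — vadilu
  rule 3 (vowel merger): vadilu → vadelu
  rule 4 (apocope): vadelu → vadel
  ⇒ Feleni vadel
The regular Feleni reflex would be 'vadel', but the attested form is 'vadelu'. The correspondence is irregular, so they are not cognates (the Feleni form has a different source).

no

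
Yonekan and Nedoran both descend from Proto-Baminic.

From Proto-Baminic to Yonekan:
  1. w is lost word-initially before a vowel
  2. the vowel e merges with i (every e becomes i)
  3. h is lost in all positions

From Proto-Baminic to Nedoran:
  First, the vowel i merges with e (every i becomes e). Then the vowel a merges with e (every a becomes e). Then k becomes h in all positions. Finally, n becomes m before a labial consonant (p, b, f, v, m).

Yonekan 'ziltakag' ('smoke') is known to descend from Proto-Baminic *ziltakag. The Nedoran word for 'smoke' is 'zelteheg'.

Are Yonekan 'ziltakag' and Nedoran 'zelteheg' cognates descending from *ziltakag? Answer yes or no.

yes

Derive the expected Nedoran reflex of *ziltakag:
Nedoran: start from *ziltakag.
  rule 1 (vowel merger): ziltakag → zeltakag
  rule 2 (vowel merger): zeltakag → zeltekeg
  rule 3 (unconditioned shift): zeltekeg → zelteheg
  rule 4: no change — zelteheg
  ⇒ Nedoran zelteheg
Nedoran 'zelteheg' matches the regular reflex exactly, so the pair is cognate.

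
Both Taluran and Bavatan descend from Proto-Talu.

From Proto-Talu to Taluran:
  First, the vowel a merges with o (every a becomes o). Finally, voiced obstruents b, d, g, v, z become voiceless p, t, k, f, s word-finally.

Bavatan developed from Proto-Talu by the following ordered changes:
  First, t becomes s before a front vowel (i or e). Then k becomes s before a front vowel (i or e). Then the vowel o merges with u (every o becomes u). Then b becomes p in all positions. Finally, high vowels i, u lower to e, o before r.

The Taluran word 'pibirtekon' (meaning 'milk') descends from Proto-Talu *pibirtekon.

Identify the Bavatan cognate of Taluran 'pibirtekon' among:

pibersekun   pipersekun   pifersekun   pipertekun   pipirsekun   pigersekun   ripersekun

pipersekun

Bavatan: *pibirtekon > pibirsekon > pibirsekun > pipirsekun > pipersekun  (by palatalisation, vowel merger, unconditioned shift, pre-rhotic lowering)
Only 'pipersekun' matches the regular Bavatan development of *pibirtekon.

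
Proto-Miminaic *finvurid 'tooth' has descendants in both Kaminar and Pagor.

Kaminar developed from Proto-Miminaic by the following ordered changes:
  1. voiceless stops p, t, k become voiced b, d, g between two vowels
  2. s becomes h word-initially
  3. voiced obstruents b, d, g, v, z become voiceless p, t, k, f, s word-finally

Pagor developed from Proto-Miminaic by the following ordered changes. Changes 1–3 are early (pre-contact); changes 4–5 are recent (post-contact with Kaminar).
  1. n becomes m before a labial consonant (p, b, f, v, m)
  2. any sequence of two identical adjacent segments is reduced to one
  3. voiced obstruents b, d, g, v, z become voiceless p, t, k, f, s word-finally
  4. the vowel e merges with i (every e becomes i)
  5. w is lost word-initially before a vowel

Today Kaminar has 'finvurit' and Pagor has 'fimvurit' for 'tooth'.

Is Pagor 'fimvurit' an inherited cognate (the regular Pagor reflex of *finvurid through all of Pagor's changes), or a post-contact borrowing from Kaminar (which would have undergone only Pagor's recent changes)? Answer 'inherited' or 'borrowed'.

If inherited, *finvurid would pass through all of Pagor's changes:
Pagor: start from *finvurid.
  rule 1 (nasal place assimilation): finvurid → fimvurid
  rule 2: no change — fimvurid
  rule 3 (final devoicing): fimvurid → fimvurit
  rule 4: no change — fimvurit
  rule 5: no change — fimvurit
  ⇒ Pagor fimvurit
If borrowed from Kaminar 'finvurit' after the early changes, it would undergo only the recent ones:
  rule 4 (vowel merger): no change (finvurit)
  rule 5 (glide loss): no change (finvurit)
  ⇒ as a loan: finvurit
Pagor 'fimvurit' matches the inherited outcome exactly, so it is an inherited cognate, not a loan.

inherited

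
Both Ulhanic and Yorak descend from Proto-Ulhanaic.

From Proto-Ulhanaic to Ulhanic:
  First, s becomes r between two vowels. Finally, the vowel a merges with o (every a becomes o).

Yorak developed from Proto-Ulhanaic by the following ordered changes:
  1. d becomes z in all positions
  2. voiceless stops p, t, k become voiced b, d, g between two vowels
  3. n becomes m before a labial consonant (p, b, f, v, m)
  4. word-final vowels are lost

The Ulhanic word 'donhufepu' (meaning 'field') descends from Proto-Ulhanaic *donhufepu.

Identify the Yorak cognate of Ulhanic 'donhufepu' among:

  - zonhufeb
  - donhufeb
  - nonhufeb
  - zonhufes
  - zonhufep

zonhufeb

Yorak: start from *donhufepu.
  rule 1 (unconditioned shift): donhufepu → zonhufepu
  rule 2 (intervocalic voicing): zonhufepu → zonhufebu
  rule 3: no change — zonhufebu
  rule 4 (apocope): zonhufebu → zonhufeb
  ⇒ Yorak zonhufeb
Among the options, 'zonhufeb' alone shows every Yorak change applied in order.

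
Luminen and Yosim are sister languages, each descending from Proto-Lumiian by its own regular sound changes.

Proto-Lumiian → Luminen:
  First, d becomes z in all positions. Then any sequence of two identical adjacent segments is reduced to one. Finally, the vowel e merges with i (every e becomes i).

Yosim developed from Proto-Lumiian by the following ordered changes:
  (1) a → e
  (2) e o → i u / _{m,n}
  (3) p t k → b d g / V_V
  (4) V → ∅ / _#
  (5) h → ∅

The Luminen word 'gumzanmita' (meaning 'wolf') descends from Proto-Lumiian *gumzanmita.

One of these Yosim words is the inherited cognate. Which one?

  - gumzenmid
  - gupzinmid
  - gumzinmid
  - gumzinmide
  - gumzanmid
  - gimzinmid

gumzinmid

Yosim: *gumzanmita
  gumzanmita → gumzenmite   [vowel merger]
  gumzenmite → gumzinmite   [pre-nasal raising]
  gumzinmite → gumzinmide   [intervocalic voicing]
  gumzinmide → gumzinmid   [apocope]
  gumzinmid (rule 5 does not apply)
  giving Yosim gumzinmid.
Among the options, 'gumzinmid' alone shows every Yosim change applied in order.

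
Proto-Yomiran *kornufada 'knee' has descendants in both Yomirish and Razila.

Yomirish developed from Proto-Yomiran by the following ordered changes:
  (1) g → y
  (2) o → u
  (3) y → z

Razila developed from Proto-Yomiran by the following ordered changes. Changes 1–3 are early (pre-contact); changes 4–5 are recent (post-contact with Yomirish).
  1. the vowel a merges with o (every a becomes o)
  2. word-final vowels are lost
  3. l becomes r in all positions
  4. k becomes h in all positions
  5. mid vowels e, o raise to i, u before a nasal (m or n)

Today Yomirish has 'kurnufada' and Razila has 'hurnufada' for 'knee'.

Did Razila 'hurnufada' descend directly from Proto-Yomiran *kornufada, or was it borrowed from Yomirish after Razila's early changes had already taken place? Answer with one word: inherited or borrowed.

If inherited, *kornufada would pass through all of Razila's changes:
Razila: start from *kornufada.
  rule 1 (vowel merger): kornufada → kornufodo
  rule 2 (apocope): kornufodo → kornufod
  rule 3: no change — kornufod
  rule 4 (unconditioned shift): kornufod → hornufod
  rule 5: no change — hornufod
  ⇒ Razila hornufod
If borrowed from Yomirish 'kurnufada' after the early changes, it would undergo only the recent ones:
  rule 4 (unconditioned shift): kurnufada → hurnufada
  rule 5 (pre-nasal raising): no change (hurnufada)
  ⇒ as a loan: hurnufada
Razila 'hurnufada' matches the loan outcome 'hurnufada', not the inherited 'hornufod' — it skipped the early Razila changes, so it was borrowed from Yomirish.

borrowed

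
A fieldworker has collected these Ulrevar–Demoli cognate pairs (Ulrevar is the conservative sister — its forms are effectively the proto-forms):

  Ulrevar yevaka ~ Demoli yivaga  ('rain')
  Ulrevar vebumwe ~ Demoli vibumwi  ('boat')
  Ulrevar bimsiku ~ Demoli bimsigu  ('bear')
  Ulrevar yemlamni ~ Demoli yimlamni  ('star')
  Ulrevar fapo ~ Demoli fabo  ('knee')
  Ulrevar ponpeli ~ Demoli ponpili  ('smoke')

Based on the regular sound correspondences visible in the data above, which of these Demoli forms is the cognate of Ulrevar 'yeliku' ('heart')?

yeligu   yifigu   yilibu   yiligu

yiligu

ponpeli ~ ponpili — Ulrevar e corresponds to Demoli i after a consonant, before a consonant other than r, m, n, p, b, f, v.
bimsiku ~ bimsigu — Ulrevar k corresponds to Demoli g between vowels (before a back vowel).
Applying these to Ulrevar 'yeliku':
  yeliku → yiliku   (e→i after a consonant, before a consonant other than r, m, n, p, b, f, v)
  yiliku → yiligu   (k→g between vowels (before a back vowel))
So the Demoli cognate is 'yiligu'.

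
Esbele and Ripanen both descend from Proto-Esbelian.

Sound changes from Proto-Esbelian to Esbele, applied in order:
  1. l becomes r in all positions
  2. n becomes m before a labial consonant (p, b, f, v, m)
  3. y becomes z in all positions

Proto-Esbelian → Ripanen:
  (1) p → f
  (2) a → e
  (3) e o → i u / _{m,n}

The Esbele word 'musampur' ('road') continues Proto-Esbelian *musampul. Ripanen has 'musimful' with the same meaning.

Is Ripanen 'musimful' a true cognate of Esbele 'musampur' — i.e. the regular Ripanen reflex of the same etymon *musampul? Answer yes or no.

yes

Derive the expected Ripanen reflex of *musampul:
Ripanen: *musampul > musamful > musemful > musimful  (by unconditioned shift, vowel merger, pre-nasal raising)
Ripanen 'musimful' matches the regular reflex exactly, so the pair is cognate.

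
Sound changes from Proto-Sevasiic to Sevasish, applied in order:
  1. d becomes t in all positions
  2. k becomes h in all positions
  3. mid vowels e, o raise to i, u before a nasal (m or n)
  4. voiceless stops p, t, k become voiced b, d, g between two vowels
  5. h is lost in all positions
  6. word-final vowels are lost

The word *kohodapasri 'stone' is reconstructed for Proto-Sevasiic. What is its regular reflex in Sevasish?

oodabasr

Sevasish: start from *kohodapasri.
  rule 1 (unconditioned shift): kohodapasri → kohotapasri
  rule 2 (unconditioned shift): kohotapasri → hohotapasri
  rule 3: no change — hohotapasri
  rule 4 (intervocalic voicing): hohotapasri → hohodabasri
  rule 5 (h-loss): hohodabasri → oodabasri
  rule 6 (apocope): oodabasri → oodabasr
  ⇒ Sevasish oodabasr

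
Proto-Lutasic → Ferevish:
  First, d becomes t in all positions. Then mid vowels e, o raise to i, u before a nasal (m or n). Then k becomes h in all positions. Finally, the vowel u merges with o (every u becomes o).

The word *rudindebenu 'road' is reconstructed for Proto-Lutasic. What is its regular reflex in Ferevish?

Ferevish: *rudindebenu > rutintebenu > rutintebinu > rotintebino  (by unconditioned shift, pre-nasal raising, vowel merger)

rotintebino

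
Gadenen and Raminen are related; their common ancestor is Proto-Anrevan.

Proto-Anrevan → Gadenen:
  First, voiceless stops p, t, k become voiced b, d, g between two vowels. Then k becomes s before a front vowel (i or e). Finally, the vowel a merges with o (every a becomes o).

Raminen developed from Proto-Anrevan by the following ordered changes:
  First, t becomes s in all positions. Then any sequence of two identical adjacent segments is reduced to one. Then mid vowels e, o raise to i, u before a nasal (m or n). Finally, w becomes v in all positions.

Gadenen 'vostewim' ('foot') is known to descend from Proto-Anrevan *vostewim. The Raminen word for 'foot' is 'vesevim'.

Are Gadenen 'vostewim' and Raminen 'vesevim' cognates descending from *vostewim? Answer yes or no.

no

Derive the expected Raminen reflex of *vostewim:
Raminen: *vostewim
  vostewim → vossewim   [unconditioned shift]
  vossewim → vosewim   [degemination]
  vosewim (rule 3 does not apply)
  vosewim → vosevim   [unconditioned shift]
  giving Raminen vosevim.
The regular Raminen reflex would be 'vosevim', but the attested form is 'vesevim'. The correspondence is irregular, so they are not cognates (the Raminen form has a different source).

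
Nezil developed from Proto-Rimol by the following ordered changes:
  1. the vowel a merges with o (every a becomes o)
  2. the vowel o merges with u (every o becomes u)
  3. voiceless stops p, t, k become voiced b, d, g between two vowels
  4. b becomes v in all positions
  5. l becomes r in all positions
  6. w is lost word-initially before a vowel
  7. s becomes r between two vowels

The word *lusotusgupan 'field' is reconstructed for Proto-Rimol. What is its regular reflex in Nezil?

Nezil: *lusotusgupan > lusotusgupon > lusutusgupun > lusudusgubun > lusudusguvun > rusudusguvun > rurudusguvun  (by vowel merger, vowel merger, intervocalic voicing, unconditioned shift, unconditioned shift, rhotacism)

rurudusguvun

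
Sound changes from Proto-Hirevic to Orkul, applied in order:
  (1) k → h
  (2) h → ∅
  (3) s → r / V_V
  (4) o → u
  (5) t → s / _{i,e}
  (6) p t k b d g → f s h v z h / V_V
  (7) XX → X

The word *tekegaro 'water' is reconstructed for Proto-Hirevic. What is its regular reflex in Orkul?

seharu

Orkul: start from *tekegaro.
  rule 1 (unconditioned shift): tekegaro → tehegaro
  rule 2 (h-loss): tehegaro → teegaro
  rule 3: no change — teegaro
  rule 4 (vowel merger): teegaro → teegaru
  rule 5 (palatalisation): teegaru → seegaru
  rule 6 (intervocalic lenition): seegaru → seeharu
  rule 7 (degemination): seeharu → seharu
  ⇒ Orkul seharu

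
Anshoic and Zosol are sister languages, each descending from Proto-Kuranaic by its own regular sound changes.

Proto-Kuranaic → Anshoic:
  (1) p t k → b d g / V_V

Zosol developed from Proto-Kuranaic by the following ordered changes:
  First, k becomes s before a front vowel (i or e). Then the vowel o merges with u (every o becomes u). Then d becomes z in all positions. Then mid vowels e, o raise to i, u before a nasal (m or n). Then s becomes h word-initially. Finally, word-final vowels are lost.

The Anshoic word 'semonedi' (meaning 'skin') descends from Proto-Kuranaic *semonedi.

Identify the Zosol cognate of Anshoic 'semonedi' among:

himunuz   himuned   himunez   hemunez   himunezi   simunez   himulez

Zosol: *semonedi
  semonedi (rule 1 does not apply)
  semonedi → semunedi   [vowel merger]
  semunedi → semunezi   [unconditioned shift]
  semunezi → simunezi   [pre-nasal raising]
  simunezi → himunezi   [debuccalisation]
  himunezi → himunez   [apocope]
  giving Zosol himunez.
The other candidates each miss or misapply at least one Zosol change.

himunez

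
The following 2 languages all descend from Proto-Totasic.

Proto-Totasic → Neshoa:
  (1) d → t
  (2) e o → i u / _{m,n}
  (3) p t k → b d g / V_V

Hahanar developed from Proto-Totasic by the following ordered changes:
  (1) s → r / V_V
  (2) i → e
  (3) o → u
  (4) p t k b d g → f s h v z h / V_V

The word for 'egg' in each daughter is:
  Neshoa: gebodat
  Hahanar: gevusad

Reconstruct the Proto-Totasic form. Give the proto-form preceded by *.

Position 5: Neshoa has d, Hahanar has s. Taking the neighbouring segments as reconstructed: Neshoa d could go back to *t or *d; Hahanar s can only go back to *t — the one source consistent with every daughter is *t.
Position 4: Neshoa has o, Hahanar has u. Neshoa preserves o here (none of its changes turn any other segment into o), so the proto-segment is *o.
This points to *gebotad. Verify forward in each daughter:
Neshoa: *gebotad > gebotat > gebodat  (by unconditioned shift, intervocalic voicing)
Hahanar: *gebotad > gebutad > gevusad  (by vowel merger, intervocalic lenition)
*gebotad is the unique common source.

*gebotad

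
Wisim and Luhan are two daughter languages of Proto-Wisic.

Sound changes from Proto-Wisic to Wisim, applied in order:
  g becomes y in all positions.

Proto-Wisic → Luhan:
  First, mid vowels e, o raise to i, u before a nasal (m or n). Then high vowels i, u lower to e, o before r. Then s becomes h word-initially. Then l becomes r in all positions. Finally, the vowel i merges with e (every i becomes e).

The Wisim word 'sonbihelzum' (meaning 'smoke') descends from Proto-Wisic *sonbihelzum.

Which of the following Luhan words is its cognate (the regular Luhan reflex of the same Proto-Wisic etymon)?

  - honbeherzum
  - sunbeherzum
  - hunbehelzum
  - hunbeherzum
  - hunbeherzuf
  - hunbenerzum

Luhan: *sonbihelzum > sunbihelzum > hunbihelzum > hunbiherzum > hunbeherzum  (by pre-nasal raising, debuccalisation, unconditioned shift, vowel merger)

hunbeherzum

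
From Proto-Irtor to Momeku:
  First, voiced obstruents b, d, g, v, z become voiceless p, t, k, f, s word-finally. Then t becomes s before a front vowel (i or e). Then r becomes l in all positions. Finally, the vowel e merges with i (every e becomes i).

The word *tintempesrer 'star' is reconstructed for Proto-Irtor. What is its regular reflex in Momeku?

Momeku: start from *tintempesrer.
  rule 1: no change — tintempesrer
  rule 2 (palatalisation): tintempesrer → sinsempesrer
  rule 3 (unconditioned shift): sinsempesrer → sinsempeslel
  rule 4 (vowel merger): sinsempeslel → sinsimpislil
  ⇒ Momeku sinsimpislil

sinsimpislil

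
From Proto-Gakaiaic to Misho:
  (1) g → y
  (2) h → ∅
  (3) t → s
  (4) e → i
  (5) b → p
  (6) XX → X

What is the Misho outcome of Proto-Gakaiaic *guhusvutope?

Misho: start from *guhusvutope.
  rule 1 (unconditioned shift): guhusvutope → yuhusvutope
  rule 2 (h-loss): yuhusvutope → yuusvutope
  rule 3 (unconditioned shift): yuusvutope → yuusvusope
  rule 4 (vowel merger): yuusvusope → yuusvusopi
  rule 5: no change — yuusvusopi
  rule 6 (degemination): yuusvusopi → yusvusopi
  ⇒ Misho yusvusopi

yusvusopi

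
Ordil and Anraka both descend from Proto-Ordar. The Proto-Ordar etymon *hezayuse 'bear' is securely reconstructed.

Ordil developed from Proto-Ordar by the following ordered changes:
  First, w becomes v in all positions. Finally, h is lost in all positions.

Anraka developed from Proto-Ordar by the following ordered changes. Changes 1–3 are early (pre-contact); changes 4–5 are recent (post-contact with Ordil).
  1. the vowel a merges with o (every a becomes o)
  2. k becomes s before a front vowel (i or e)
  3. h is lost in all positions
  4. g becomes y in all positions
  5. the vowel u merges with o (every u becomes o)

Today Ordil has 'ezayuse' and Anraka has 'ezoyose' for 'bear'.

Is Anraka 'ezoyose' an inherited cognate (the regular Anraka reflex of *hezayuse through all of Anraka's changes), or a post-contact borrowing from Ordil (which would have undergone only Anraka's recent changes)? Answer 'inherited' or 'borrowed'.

If inherited, *hezayuse would pass through all of Anraka's changes:
Anraka: *hezayuse > hezoyuse > ezoyuse > ezoyose  (by vowel merger, h-loss, vowel merger)
If borrowed from Ordil 'ezayuse' after the early changes, it would undergo only the recent ones:
  rule 4 (unconditioned shift): no change (ezayuse)
  rule 5 (vowel merger): ezayuse → ezayose
  ⇒ as a loan: ezayose
Anraka 'ezoyose' matches the inherited outcome exactly, so it is an inherited cognate, not a loan.

inherited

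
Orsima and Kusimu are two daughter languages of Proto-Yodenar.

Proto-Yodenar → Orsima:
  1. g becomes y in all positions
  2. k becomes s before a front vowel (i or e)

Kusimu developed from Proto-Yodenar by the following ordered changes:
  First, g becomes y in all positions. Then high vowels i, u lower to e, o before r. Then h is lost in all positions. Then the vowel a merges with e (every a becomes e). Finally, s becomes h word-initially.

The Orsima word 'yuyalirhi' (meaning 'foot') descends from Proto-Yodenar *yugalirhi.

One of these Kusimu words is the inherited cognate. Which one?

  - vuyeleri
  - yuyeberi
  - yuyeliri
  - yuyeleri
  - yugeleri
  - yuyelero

Kusimu: start from *yugalirhi.
  rule 1 (unconditioned shift): yugalirhi → yuyalirhi
  rule 2 (pre-rhotic lowering): yuyalirhi → yuyalerhi
  rule 3 (h-loss): yuyalerhi → yuyaleri
  rule 4 (vowel merger): yuyaleri → yuyeleri
  rule 5: no change — yuyeleri
  ⇒ Kusimu yuyeleri
Only 'yuyeleri' matches the regular Kusimu development of *yugalirhi.

yuyeleri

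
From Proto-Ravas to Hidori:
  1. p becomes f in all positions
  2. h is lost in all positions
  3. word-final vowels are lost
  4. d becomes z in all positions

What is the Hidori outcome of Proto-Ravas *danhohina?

Hidori: *danhohina > danoina > danoin > zanoin  (by h-loss, apocope, unconditioned shift)

zanoin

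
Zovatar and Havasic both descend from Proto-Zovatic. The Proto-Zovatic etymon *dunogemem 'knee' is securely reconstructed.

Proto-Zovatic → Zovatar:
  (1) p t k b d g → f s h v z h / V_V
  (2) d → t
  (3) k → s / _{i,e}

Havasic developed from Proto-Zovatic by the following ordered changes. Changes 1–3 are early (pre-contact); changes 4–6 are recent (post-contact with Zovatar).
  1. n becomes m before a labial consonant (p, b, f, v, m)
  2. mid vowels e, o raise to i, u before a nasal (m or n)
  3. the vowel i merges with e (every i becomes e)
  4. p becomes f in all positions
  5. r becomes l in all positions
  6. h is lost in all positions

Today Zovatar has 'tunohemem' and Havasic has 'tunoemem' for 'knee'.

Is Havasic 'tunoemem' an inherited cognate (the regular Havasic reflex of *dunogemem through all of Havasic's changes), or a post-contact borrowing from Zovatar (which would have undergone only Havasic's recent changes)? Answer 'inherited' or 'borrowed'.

borrowed

If inherited, *dunogemem would pass through all of Havasic's changes:
Havasic: *dunogemem
  dunogemem (rule 1 does not apply)
  dunogemem → dunogimim   [pre-nasal raising]
  dunogimim → dunogemem   [vowel merger]
  dunogemem (rule 4 does not apply)
  dunogemem (rule 5 does not apply)
  dunogemem (rule 6 does not apply)
  giving Havasic dunogemem.
If borrowed from Zovatar 'tunohemem' after the early changes, it would undergo only the recent ones:
  rule 4 (unconditioned shift): no change (tunohemem)
  rule 5 (unconditioned shift): no change (tunohemem)
  rule 6 (h-loss): tunohemem → tunoemem
  ⇒ as a loan: tunoemem
Havasic 'tunoemem' matches the loan outcome 'tunoemem', not the inherited 'dunogemem' — it skipped the early Havasic changes, so it was borrowed from Zovatar.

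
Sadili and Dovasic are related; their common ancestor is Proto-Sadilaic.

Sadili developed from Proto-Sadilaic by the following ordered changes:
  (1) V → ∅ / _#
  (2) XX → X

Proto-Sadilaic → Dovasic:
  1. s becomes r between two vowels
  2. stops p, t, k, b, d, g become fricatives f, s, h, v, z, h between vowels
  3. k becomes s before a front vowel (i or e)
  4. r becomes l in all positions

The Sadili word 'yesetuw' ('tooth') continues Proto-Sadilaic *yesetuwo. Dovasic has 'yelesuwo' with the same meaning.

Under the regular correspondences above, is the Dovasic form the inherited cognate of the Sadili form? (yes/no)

Derive the expected Dovasic reflex of *yesetuwo:
Dovasic: start from *yesetuwo.
  rule 1 (rhotacism): yesetuwo → yeretuwo
  rule 2 (intervocalic lenition): yeretuwo → yeresuwo
  rule 3: no change — yeresuwo
  rule 4 (unconditioned shift): yeresuwo → yelesuwo
  ⇒ Dovasic yelesuwo
Dovasic 'yelesuwo' matches the regular reflex exactly, so the pair is cognate.

yes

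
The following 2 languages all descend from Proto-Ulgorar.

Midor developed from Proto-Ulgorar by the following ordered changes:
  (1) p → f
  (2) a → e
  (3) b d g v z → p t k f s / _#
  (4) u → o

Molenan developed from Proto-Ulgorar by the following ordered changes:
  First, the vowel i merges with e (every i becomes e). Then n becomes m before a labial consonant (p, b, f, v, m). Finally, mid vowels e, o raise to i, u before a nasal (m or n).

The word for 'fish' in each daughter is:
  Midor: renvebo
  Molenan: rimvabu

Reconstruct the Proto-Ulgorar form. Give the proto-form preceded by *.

Position 7: Midor has o, Molenan has u. Taking the neighbouring segments as reconstructed: Midor o could go back to *o or *u; Molenan u can only go back to *u — the one source consistent with every daughter is *u.
Position 3: Midor has n, Molenan has m. Midor preserves n here (none of its changes turn any other segment into n), so the proto-segment is *n.
Continuing position by position gives *renvabu; check it forward:
Midor: start from *renvabu.
  rule 1: no change — renvabu
  rule 2 (vowel merger): renvabu → renvebu
  rule 3: no change — renvebu
  rule 4 (vowel merger): renvebu → renvebo
  ⇒ Midor renvebo
Molenan: start from *renvabu.
  rule 1: no change — renvabu
  rule 2 (nasal place assimilation): renvabu → remvabu
  rule 3 (pre-nasal raising): remvabu → rimvabu
  ⇒ Molenan rimvabu
*renvabu is the unique common source.

*renvabu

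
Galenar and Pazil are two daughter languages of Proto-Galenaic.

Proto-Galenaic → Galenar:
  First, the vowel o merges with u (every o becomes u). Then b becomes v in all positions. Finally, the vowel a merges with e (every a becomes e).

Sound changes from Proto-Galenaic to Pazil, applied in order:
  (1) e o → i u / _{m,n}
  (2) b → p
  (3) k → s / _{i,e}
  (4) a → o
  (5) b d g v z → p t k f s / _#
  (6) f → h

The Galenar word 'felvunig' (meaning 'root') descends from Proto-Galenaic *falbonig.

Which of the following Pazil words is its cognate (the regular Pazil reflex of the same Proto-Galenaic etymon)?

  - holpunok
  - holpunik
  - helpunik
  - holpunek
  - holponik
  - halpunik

Pazil: *falbonig
  falbonig → falbunig   [pre-nasal raising]
  falbunig → falpunig   [unconditioned shift]
  falpunig (rule 3 does not apply)
  falpunig → folpunig   [vowel merger]
  folpunig → folpunik   [final devoicing]
  folpunik → holpunik   [unconditioned shift]
  giving Pazil holpunik.

holpunik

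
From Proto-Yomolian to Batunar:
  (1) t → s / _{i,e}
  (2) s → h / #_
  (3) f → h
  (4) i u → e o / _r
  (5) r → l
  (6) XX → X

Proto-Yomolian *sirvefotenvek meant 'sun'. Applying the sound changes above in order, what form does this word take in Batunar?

Batunar: start from *sirvefotenvek.
  rule 1 (palatalisation): sirvefotenvek → sirvefosenvek
  rule 2 (debuccalisation): sirvefosenvek → hirvefosenvek
  rule 3 (unconditioned shift): hirvefosenvek → hirvehosenvek
  rule 4 (pre-rhotic lowering): hirvehosenvek → hervehosenvek
  rule 5 (unconditioned shift): hervehosenvek → helvehosenvek
  rule 6: no change — helvehosenvek
  ⇒ Batunar helvehosenvek

helvehosenvek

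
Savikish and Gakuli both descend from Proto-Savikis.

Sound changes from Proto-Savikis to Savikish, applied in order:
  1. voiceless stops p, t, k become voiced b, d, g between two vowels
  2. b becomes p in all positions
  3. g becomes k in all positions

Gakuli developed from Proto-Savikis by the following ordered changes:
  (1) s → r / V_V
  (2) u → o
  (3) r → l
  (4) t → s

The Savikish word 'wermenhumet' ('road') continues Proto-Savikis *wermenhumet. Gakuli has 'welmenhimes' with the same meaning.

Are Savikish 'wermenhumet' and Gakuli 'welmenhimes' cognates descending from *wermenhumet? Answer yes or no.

no

Derive the expected Gakuli reflex of *wermenhumet:
Gakuli: *wermenhumet
  wermenhumet (rule 1 does not apply)
  wermenhumet → wermenhomet   [vowel merger]
  wermenhomet → welmenhomet   [unconditioned shift]
  welmenhomet → welmenhomes   [unconditioned shift]
  giving Gakuli welmenhomes.
The regular Gakuli reflex would be 'welmenhomes', but the attested form is 'welmenhimes'. The correspondence is irregular, so they are not cognates (the Gakuli form has a different source).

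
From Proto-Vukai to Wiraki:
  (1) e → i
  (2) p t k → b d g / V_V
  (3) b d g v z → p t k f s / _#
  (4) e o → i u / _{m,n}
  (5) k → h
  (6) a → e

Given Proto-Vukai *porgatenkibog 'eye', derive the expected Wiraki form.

Wiraki: start from *porgatenkibog.
  rule 1 (vowel merger): porgatenkibog → porgatinkibog
  rule 2 (intervocalic voicing): porgatinkibog → porgadinkibog
  rule 3 (final devoicing): porgadinkibog → porgadinkibok
  rule 4: no change — porgadinkibok
  rule 5 (unconditioned shift): porgadinkibok → porgadinhiboh
  rule 6 (vowel merger): porgadinhiboh → porgedinhiboh
  ⇒ Wiraki porgedinhiboh

porgedinhiboh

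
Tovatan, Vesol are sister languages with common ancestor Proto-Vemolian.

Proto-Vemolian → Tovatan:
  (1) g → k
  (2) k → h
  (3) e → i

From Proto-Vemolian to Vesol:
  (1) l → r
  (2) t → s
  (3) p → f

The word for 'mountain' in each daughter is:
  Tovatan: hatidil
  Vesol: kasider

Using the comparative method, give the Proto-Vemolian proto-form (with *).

*katidel

Position 7: Tovatan has l, Vesol has r. Tovatan preserves l here (none of its changes turn any other segment into l), so the proto-segment is *l.
Position 1: Tovatan has h, Vesol has k. Vesol preserves k here (none of its changes turn any other segment into k), so the proto-segment is *k.
Continuing position by position gives *katidel; check it forward:
Tovatan: start from *katidel.
  rule 1: no change — katidel
  rule 2 (unconditioned shift): katidel → hatidel
  rule 3 (vowel merger): hatidel → hatidil
  ⇒ Tovatan hatidil
Vesol: *katidel
  katidel → katider   [unconditioned shift]
  katider → kasider   [unconditioned shift]
  kasider (rule 3 does not apply)
  giving Vesol kasider.
*katidel is the unique common source.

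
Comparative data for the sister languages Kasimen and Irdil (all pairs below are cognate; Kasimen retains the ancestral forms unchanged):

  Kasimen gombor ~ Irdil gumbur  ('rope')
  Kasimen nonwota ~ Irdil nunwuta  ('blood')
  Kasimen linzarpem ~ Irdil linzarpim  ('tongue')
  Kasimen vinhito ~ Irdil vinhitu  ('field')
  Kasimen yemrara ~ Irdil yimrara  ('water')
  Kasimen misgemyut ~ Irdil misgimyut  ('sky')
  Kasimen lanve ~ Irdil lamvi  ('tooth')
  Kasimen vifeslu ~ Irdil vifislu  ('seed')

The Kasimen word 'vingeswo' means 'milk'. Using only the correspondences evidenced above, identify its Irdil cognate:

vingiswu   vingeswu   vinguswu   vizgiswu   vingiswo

vifeslu ~ vifislu — Kasimen e corresponds to Irdil i after a consonant, before a consonant other than r, m, n, p, b, f, v.
vinhito ~ vinhitu — Kasimen o corresponds to Irdil u word-finally.
Applying these to Kasimen 'vingeswo':
  vingeswo → vingiswo   (e→i after a consonant, before a consonant other than r, m, n, p, b, f, v)
  vingiswo → vingiswu   (o→u word-finally)
So the Irdil cognate is 'vingiswu'.

vingiswu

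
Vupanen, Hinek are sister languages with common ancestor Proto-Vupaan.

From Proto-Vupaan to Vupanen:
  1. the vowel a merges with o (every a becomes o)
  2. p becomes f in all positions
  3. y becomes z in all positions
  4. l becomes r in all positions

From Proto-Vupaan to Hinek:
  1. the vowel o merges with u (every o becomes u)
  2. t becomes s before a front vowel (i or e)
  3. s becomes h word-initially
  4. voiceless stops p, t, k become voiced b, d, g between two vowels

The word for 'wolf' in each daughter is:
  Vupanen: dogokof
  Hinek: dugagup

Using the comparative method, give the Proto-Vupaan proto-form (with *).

*dogakop

Position 6: Vupanen has o, Hinek has u. Taking the neighbouring segments as reconstructed: Vupanen o could go back to *a or *o; Hinek u could go back to *o or *u — the one source consistent with every daughter is *o.
Position 5: Vupanen has k, Hinek has g. Vupanen preserves k here (none of its changes turn any other segment into k), so the proto-segment is *k.
Continuing position by position gives *dogakop; check it forward:
Vupanen: start from *dogakop.
  rule 1 (vowel merger): dogakop → dogokop
  rule 2 (unconditioned shift): dogokop → dogokof
  rule 3: no change — dogokof
  rule 4: no change — dogokof
  ⇒ Vupanen dogokof
Hinek: start from *dogakop.
  rule 1 (vowel merger): dogakop → dugakup
  rule 2: no change — dugakup
  rule 3: no change — dugakup
  rule 4 (intervocalic voicing): dugakup → dugagup
  ⇒ Hinek dugagup
No other proto-form is consistent with every reflex, so the reconstruction is *dogakop.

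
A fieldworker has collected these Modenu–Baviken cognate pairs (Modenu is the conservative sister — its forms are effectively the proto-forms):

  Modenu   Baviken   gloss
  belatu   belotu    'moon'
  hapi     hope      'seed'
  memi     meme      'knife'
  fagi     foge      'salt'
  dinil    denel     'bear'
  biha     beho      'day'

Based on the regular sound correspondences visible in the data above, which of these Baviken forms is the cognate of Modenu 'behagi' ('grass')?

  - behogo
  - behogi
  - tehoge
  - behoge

belatu ~ belotu, fagi ~ foge — Modenu a corresponds to Baviken o after a consonant, before a consonant other than r, m, n, p, b, f, v.
hapi ~ hope, memi ~ meme — Modenu i corresponds to Baviken e word-finally.
Applying these to Modenu 'behagi':
  behagi → behogi   (a→o after a consonant, before a consonant other than r, m, n, p, b, f, v)
  behogi → behoge   (i→e word-finally)
So the Baviken cognate is 'behoge'.

behoge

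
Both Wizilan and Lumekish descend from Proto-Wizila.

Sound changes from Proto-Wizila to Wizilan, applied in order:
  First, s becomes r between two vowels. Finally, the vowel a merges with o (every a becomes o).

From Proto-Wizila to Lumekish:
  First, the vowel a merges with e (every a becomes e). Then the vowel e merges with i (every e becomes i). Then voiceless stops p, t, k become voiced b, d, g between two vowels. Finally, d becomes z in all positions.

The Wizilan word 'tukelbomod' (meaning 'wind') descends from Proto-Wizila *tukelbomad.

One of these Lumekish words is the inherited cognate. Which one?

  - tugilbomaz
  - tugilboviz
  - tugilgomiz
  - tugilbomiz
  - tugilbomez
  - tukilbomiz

Lumekish: start from *tukelbomad.
  rule 1 (vowel merger): tukelbomad → tukelbomed
  rule 2 (vowel merger): tukelbomed → tukilbomid
  rule 3 (intervocalic voicing): tukilbomid → tugilbomid
  rule 4 (unconditioned shift): tugilbomid → tugilbomiz
  ⇒ Lumekish tugilbomiz

tugilbomiz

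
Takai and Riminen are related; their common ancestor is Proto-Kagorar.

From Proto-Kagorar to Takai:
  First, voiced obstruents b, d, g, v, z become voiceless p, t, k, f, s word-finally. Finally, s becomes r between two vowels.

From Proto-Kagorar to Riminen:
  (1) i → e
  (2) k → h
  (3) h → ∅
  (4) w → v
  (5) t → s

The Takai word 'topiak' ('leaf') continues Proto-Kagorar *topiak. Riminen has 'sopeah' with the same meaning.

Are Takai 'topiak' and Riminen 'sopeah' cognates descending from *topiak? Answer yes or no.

Derive the expected Riminen reflex of *topiak:
Riminen: *topiak
  topiak → topeak   [vowel merger]
  topeak → topeah   [unconditioned shift]
  topeah → topea   [h-loss]
  topea (rule 4 does not apply)
  topea → sopea   [unconditioned shift]
  giving Riminen sopea.
The regular Riminen reflex would be 'sopea', but the attested form is 'sopeah'. The correspondence is irregular, so they are not cognates (the Riminen form has a different source).

no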